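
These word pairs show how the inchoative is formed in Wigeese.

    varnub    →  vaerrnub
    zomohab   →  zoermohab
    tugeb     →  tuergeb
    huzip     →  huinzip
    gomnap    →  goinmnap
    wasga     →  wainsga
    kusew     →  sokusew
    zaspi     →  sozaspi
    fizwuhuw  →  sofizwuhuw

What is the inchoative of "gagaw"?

sogagaw

zomohab and gomnap both have last vowel 'a' yet inflect differently (zoermohab, goinmnap), so the last vowel is not what conditions the rule; the final letter is.
"gagaw" ends in -w. The stems ending in -w (kusew → sokusew, fizwuhuw → sofizwuhuw) add the prefix so-.
The other patterns: stems ending in -b insert -er- after the first vowel; stems ending in -a or -p insert -in- after the first vowel.
So gagaw → sogagaw.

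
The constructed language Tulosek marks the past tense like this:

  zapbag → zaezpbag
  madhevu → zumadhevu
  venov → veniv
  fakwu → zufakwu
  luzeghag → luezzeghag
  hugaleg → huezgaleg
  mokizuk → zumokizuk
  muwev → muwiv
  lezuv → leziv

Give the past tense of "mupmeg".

muezpmeg

muwev and hugaleg both have last vowel 'e' yet inflect differently (muwiv, huezgaleg), so the last vowel is not what conditions the rule; the final letter is.
"mupmeg" ends in -g. The stems ending in -g (zapbag → zaezpbag, luzeghag → luezzeghag, hugaleg → huezgaleg) insert -ez- after the first vowel.
The other patterns: stems ending in -v change the last vowel to 'i'; stems ending in -k or -u add the prefix zu-.
So mupmeg → muezpmeg.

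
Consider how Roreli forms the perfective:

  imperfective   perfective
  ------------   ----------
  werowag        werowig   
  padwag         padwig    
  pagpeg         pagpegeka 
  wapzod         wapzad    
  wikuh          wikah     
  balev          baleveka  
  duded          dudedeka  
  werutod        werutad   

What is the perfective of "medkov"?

medkav

pagpeg and padwag both end in -g yet inflect differently (pagpegeka, padwig), so the final letter is not what conditions the rule; the last vowel is.
"medkov" has last vowel 'o'. The stems whose last vowel is 'o' (werutod → werutad, wapzod → wapzad) change the last vowel to 'a'.
So medkov → medkav.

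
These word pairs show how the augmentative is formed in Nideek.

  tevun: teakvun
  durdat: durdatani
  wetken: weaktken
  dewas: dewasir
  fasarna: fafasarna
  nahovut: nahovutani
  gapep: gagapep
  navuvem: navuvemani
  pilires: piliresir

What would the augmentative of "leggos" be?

navuvem and wetken both have last vowel 'e' yet inflect differently (navuvemani, weaktken), so the last vowel is not what conditions the rule; the final letter is.
"leggos" ends in -s. The stems ending in -s (pilires → piliresir, dewas → dewasir) add -ir.
The other patterns: stems ending in -m or -t add -ani; stems ending in -n insert -ak- after the first vowel; stems ending in -a or -p repeat the first consonant+vowel as a prefix.
So leggos → leggosir.

leggosir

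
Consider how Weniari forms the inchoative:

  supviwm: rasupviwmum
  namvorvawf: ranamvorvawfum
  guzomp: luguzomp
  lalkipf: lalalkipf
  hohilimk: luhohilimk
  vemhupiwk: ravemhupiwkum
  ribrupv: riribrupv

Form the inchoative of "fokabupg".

hohilimk and vemhupiwk both end in -k yet inflect differently (luhohilimk, ravemhupiwkum), so the final letter is not what conditions the rule; the second-to-last letter is.
"fokabupg" has second-to-last letter 'p'. The stems whose second-to-last letter is 'p' (ribrupv → riribrupv, lalkipf → lalalkipf) repeat the first consonant+vowel as a prefix.
So fokabupg → fofokabupg.

fofokabupg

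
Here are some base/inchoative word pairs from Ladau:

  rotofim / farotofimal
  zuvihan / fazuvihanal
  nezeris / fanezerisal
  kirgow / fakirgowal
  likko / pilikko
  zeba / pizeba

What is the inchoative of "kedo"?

kirgow and likko both have last vowel 'o' yet inflect differently (fakirgowal, pilikko), so the last vowel is not what conditions the rule; whether the stem ends in a vowel or a consonant is.
"kedo" ends in a vowel. The stems ending in a vowel (likko → pilikko, zeba → pizeba) add the prefix pi-.
So kedo → pikedo.

pikedo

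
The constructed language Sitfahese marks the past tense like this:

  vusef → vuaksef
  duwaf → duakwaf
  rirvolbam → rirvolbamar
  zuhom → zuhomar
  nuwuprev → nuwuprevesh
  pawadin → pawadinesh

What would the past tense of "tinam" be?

tinamar

duwaf and rirvolbam both have last vowel 'a' yet inflect differently (duakwaf, rirvolbamar), so the last vowel is not what conditions the rule; the final letter is.
"tinam" ends in -m. The stems ending in -m (rirvolbam → rirvolbamar, zuhom → zuhomar) add -ar.
So tinam → tinamar.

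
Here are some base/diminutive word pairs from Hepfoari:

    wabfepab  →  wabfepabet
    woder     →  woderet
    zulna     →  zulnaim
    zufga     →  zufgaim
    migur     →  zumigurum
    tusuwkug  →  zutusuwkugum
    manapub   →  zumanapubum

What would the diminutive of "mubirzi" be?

"mubirzi" begins with m-. The stems beginning with m- (migur → zumigurum, manapub → zumanapubum) add zu- … -um around the stem.
So mubirzi → zumubirzium.

zumubirzium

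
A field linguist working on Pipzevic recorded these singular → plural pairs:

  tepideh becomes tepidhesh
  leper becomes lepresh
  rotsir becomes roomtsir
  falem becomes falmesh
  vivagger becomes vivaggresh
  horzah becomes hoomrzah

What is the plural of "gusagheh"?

leper and rotsir both end in -r yet inflect differently (lepresh, roomtsir), so the final letter is not what conditions the rule; the last vowel is.
"gusagheh" has last vowel 'e'. The stems whose last vowel is 'e' (tepideh → tepidhesh, leper → lepresh, falem → falmesh) delete the last vowel and add -esh.
The other pattern: stems whose last vowel is 'a' or 'i' insert -om- after the first vowel.
So gusagheh → gusaghhesh.

gusaghhesh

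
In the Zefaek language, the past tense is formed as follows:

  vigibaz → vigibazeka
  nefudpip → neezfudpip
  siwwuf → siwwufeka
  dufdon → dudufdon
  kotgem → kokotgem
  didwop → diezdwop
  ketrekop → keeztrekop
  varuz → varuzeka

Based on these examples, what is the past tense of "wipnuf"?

wipnufeka

ketrekop and dufdon both have last vowel 'o' yet inflect differently (keeztrekop, dudufdon), so the last vowel is not what conditions the rule; the final letter is.
"wipnuf" ends in -f. The one such stem in the data (siwwuf → siwwufeka) adds -eka, so the same rule applies.
So wipnuf → wipnufeka.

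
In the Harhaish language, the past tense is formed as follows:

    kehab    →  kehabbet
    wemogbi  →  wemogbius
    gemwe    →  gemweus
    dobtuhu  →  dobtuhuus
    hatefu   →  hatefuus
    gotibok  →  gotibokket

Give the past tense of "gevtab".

gevtabbet

gemwe and gotibok both begin with g- yet inflect differently (gemweus, gotibokket), so the first letter is not what conditions the rule; whether the stem ends in a vowel or a consonant is.
"gevtab" ends in a consonant. The stems ending in a consonant (gotibok → gotibokket, kehab → kehabbet) double the final consonant and add -et.
So gevtab → gevtabbet.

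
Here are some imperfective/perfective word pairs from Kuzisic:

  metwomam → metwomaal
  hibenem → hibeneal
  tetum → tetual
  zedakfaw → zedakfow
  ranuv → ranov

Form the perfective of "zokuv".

metwomam and zedakfaw both have last vowel 'a' yet inflect differently (metwomaal, zedakfow), so the last vowel is not what conditions the rule; the final letter is.
"zokuv" ends in -v. The one such stem in the data (ranuv → ranov) changes the last vowel to 'o' (as does zedakfaw), so the same rule applies.
So zokuv → zokov.

zokov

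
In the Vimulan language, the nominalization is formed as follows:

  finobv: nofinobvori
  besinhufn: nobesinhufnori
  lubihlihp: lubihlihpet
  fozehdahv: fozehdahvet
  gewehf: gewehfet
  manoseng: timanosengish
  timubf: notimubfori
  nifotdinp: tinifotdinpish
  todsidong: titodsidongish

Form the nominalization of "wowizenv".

lubihlihp and nifotdinp both end in -p yet inflect differently (lubihlihpet, tinifotdinpish), so the final letter is not what conditions the rule; the second-to-last letter is.
"wowizenv" has second-to-last letter 'n'. The stems whose second-to-last letter is 'n' (todsidong → titodsidongish, manoseng → timanosengish, nifotdinp → tinifotdinpish) add ti- … -ish around the stem.
The other patterns: stems whose second-to-last letter is 'h' add -et; stems whose second-to-last letter is 'b' or 'f' add no- … -ori around the stem.
So wowizenv → tiwowizenvish.

tiwowizenvish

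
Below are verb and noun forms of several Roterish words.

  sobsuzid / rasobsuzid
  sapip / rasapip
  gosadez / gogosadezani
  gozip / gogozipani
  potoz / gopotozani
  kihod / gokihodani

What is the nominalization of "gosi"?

sapip and gozip both end in -p yet inflect differently (rasapip, gogozipani), so the final letter is not what conditions the rule; the first letter is.
"gosi" begins with g-. The stems beginning with g- (gosadez → gogosadezani, gozip → gogozipani) add go- … -ani around the stem.
So gosi → gogosiani.

gogosiani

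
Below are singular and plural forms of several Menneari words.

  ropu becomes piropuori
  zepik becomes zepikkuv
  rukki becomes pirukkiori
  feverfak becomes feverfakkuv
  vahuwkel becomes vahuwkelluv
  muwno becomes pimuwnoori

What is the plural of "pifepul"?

rukki and zepik both have last vowel 'i' yet inflect differently (pirukkiori, zepikkuv), so the last vowel is not what conditions the rule; whether the stem ends in a vowel or a consonant is.
"pifepul" ends in a consonant. The stems ending in a consonant (feverfak → feverfakkuv, zepik → zepikkuv, vahuwkel → vahuwkelluv) double the final consonant and add -uv.
So pifepul → pifepulluv.

pifepulluv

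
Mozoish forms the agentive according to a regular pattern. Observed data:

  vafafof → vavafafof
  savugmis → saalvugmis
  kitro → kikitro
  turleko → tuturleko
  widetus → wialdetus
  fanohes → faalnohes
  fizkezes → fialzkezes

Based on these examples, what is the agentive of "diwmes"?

dialwmes

widetus and turleko both have 3 vowels yet inflect differently (wialdetus, tuturleko), so the number of vowels is not what conditions the rule; the final letter is.
"diwmes" ends in -s. The stems ending in -s (widetus → wialdetus, savugmis → saalvugmis, fanohes → faalnohes) insert -al- after the first vowel.
So diwmes → dialwmes.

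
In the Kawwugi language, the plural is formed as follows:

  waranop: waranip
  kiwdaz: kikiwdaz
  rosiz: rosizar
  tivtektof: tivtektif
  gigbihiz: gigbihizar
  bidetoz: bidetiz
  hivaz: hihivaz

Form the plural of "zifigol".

zifigil

gigbihiz and bidetoz both end in -z yet inflect differently (gigbihizar, bidetiz), so the final letter is not what conditions the rule; the last vowel is.
"zifigol" has last vowel 'o'. The stems whose last vowel is 'o' (waranop → waranip, bidetoz → bidetiz, tivtektof → tivtektif) change the last vowel to 'i'.
The other patterns: stems whose last vowel is 'i' add -ar; stems whose last vowel is 'a' repeat the first consonant+vowel as a prefix.
So zifigol → zifigil.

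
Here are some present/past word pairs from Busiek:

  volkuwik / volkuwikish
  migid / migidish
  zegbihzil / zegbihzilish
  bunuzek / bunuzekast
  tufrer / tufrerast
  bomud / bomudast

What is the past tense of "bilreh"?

"bilreh" has last vowel 'e'. The stems whose last vowel is 'e' (bunuzek → bunuzekast, tufrer → tufrerast) add -ast.
The other pattern: stems whose last vowel is 'i' add -ish.
So bilreh → bilrehast.

bilrehast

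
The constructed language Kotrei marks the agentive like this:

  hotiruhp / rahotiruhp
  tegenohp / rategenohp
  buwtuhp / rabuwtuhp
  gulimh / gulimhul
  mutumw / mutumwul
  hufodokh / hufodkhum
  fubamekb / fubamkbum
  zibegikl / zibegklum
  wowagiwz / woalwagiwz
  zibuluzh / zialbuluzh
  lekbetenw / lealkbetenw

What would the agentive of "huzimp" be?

huzimpul

gulimh and hufodokh both end in -h yet inflect differently (gulimhul, hufodkhum), so the final letter is not what conditions the rule; the second-to-last letter is.
"huzimp" has second-to-last letter 'm'. The stems whose second-to-last letter is 'm' (gulimh → gulimhul, mutumw → mutumwul) add -ul.
The other patterns: stems whose second-to-last letter is 'h' add the prefix ra-; stems whose second-to-last letter is 'k' delete the last vowel and add -um; stems whose second-to-last letter is 'n', 'w' or 'z' insert -al- after the first vowel.
So huzimp → huzimpul.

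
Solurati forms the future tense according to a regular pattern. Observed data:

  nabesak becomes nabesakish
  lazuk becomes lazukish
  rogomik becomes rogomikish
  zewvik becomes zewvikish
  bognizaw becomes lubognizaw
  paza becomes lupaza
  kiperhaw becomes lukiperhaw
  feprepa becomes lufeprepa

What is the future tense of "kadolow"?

lukadolow

nabesak and bognizaw both have last vowel 'a' yet inflect differently (nabesakish, lubognizaw), so the last vowel is not what conditions the rule; the final letter is.
"kadolow" ends in -w. The stems ending in -w (bognizaw → lubognizaw, kiperhaw → lukiperhaw) add the prefix lu-.
The other pattern: stems ending in -k add -ish.
So kadolow → lukadolow.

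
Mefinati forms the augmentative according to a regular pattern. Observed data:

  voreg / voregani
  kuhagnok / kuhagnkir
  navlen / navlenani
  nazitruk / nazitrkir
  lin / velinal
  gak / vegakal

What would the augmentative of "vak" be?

lin and navlen both end in -n yet inflect differently (velinal, navlenani), so the final letter is not what conditions the rule; the number of vowels is.
"vak" has 1 vowel. The stems with 1 vowel (lin → velinal, gak → vegakal) add ve- … -al around the stem.
So vak → vevakal.

vevakal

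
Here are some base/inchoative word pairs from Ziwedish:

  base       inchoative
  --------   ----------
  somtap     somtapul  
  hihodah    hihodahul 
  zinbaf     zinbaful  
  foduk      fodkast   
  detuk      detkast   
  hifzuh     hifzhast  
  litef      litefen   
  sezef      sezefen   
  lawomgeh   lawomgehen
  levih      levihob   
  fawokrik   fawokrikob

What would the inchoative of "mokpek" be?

mokpeken

hihodah and hifzuh both end in -h yet inflect differently (hihodahul, hifzhast), so the final letter is not what conditions the rule; the last vowel is.
"mokpek" has last vowel 'e'. The stems whose last vowel is 'e' (litef → litefen, sezef → sezefen, lawomgeh → lawomgehen) add -en.
So mokpek → mokpeken.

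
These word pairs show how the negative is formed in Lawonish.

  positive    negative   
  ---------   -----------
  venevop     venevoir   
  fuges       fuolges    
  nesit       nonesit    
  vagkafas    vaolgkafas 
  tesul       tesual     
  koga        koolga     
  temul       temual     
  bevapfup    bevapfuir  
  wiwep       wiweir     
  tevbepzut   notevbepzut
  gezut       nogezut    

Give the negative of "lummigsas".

"lummigsas" ends in -s. The stems ending in -s (fuges → fuolges, vagkafas → vaolgkafas) insert -ol- after the first vowel.
The other patterns: stems ending in -l drop the final letter and add -al; stems ending in -t add the prefix no-; stems ending in -p drop the final letter and add -ir.
So lummigsas → luolmmigsas.

luolmmigsas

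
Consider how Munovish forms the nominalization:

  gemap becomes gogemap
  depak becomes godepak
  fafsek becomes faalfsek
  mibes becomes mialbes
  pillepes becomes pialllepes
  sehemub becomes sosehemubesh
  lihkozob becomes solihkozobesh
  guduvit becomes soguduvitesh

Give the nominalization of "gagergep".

gaalgergep

"gagergep" has last vowel 'e'. The stems whose last vowel is 'e' (fafsek → faalfsek, mibes → mialbes, pillepes → pialllepes) insert -al- after the first vowel.
So gagergep → gaalgergep.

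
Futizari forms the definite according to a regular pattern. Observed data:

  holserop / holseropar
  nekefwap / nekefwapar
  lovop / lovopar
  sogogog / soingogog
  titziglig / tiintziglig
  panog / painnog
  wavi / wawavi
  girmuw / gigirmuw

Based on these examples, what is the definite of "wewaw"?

"wewaw" ends in -w. The one such stem in the data (girmuw → gigirmuw) repeats the first consonant+vowel as a prefix (as does wavi), so the same rule applies.
The other patterns: stems ending in -p add -ar; stems ending in -g insert -in- after the first vowel.
So wewaw → wewewaw.

wewewaw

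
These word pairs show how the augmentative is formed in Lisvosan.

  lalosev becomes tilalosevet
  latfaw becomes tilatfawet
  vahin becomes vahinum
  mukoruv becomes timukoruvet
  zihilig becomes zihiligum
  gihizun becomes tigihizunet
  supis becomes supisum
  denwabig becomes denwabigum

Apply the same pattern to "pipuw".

"pipuw" has last vowel 'u'. The stems whose last vowel is 'u' (mukoruv → timukoruvet, gihizun → tigihizunet) add ti- … -et around the stem.
The other pattern: stems whose last vowel is 'i' add -um.
So pipuw → tipipuwet.

tipipuwet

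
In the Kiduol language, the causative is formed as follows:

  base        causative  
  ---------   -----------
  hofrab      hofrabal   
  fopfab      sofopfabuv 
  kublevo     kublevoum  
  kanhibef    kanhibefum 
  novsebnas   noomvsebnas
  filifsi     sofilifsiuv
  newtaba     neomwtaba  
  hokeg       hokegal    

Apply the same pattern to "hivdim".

fopfab and hofrab both end in -b yet inflect differently (sofopfabuv, hofrabal), so the final letter is not what conditions the rule; the first letter is.
"hivdim" begins with h-. The stems beginning with h- (hofrab → hofrabal, hokeg → hokegal) add -al.
The other patterns: stems beginning with n- insert -om- after the first vowel; stems beginning with f- add so- … -uv around the stem; stems beginning with k- add -um.
So hivdim → hivdimal.

hivdimal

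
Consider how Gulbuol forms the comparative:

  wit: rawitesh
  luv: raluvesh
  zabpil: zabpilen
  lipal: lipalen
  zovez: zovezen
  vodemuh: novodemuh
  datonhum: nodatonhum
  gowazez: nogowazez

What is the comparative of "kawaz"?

zovez and gowazez both end in -z yet inflect differently (zovezen, nogowazez), so the final letter is not what conditions the rule; the number of vowels is.
"kawaz" has 2 vowels. The stems with 2 vowels (zabpil → zabpilen, lipal → lipalen, zovez → zovezen) add -en.
The other patterns: stems with 1 vowel add ra- … -esh around the stem; stems with 3 vowels add the prefix no-.
So kawaz → kawazen.

kawazen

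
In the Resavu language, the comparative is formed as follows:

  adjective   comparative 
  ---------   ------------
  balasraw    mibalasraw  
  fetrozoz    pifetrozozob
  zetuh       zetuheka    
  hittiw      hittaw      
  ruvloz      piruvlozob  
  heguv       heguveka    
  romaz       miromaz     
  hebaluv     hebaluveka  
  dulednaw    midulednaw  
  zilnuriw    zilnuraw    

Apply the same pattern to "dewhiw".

dulednaw and hittiw both end in -w yet inflect differently (midulednaw, hittaw), so the final letter is not what conditions the rule; the last vowel is.
"dewhiw" has last vowel 'i'. The stems whose last vowel is 'i' (hittiw → hittaw, zilnuriw → zilnuraw) change the last vowel to 'a'.
So dewhiw → dewhaw.

dewhaw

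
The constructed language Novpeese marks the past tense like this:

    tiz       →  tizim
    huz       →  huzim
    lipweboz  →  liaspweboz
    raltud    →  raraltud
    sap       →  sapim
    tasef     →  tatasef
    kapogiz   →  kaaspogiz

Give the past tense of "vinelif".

viasnelif

"vinelif" has 3 vowels. The stems with 3 vowels (lipweboz → liaspweboz, kapogiz → kaaspogiz) insert -as- after the first vowel.
The other patterns: stems with 1 vowel add -im; stems with 2 vowels repeat the first consonant+vowel as a prefix.
So vinelif → viasnelif.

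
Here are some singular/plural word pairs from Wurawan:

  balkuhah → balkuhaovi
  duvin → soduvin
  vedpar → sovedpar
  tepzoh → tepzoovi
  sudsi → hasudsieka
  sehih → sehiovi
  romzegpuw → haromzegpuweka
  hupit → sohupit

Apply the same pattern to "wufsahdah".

sudsi and sehih both have last vowel 'i' yet inflect differently (hasudsieka, sehiovi), so the last vowel is not what conditions the rule; the final letter is.
"wufsahdah" ends in -h. The stems ending in -h (sehih → sehiovi, balkuhah → balkuhaovi, tepzoh → tepzoovi) drop the final letter and add -ovi.
So wufsahdah → wufsahdaovi.

wufsahdaovi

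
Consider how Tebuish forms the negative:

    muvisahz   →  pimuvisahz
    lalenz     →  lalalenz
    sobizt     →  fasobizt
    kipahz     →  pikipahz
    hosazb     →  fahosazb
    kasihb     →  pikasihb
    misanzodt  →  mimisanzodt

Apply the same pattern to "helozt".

fahelozt

kasihb and hosazb both end in -b yet inflect differently (pikasihb, fahosazb), so the final letter is not what conditions the rule; the second-to-last letter is.
"helozt" has second-to-last letter 'z'. The stems whose second-to-last letter is 'z' (sobizt → fasobizt, hosazb → fahosazb) add the prefix fa-.
So helozt → fahelozt.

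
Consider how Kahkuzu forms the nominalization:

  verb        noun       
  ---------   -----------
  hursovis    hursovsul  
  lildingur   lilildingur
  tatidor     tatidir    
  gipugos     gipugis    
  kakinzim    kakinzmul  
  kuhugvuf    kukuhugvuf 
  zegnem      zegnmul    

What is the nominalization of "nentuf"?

"nentuf" has last vowel 'u'. The stems whose last vowel is 'u' (kuhugvuf → kukuhugvuf, lildingur → lilildingur) repeat the first consonant+vowel as a prefix.
So nentuf → nenentuf.

nenentuf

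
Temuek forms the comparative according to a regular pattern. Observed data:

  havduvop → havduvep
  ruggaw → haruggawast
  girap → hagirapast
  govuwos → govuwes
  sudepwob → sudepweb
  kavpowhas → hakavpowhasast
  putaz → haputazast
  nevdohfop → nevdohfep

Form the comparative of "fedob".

fedeb

girap and nevdohfop both end in -p yet inflect differently (hagirapast, nevdohfep), so the final letter is not what conditions the rule; the last vowel is.
"fedob" has last vowel 'o'. The stems whose last vowel is 'o' (nevdohfop → nevdohfep, sudepwob → sudepweb, govuwos → govuwes) change the last vowel to 'e'.
So fedob → fedeb.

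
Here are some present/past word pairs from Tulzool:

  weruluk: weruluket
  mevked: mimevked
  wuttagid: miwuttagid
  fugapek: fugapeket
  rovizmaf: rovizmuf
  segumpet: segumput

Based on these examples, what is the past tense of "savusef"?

savusuf

"savusef" ends in -f. The one such stem in the data (rovizmaf → rovizmuf) changes the last vowel to 'u' (as does segumpet), so the same rule applies.
The other patterns: stems ending in -d add the prefix mi-; stems ending in -k add -et.
So savusef → savusuf.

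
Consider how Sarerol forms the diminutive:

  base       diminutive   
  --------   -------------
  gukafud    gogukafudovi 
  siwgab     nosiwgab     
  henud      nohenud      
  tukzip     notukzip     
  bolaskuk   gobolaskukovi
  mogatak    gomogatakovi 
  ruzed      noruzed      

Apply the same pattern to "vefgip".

novefgip

gukafud and ruzed both end in -d yet inflect differently (gogukafudovi, noruzed), so the final letter is not what conditions the rule; the number of vowels is.
"vefgip" has 2 vowels. The stems with 2 vowels (ruzed → noruzed, henud → nohenud, tukzip → notukzip) add the prefix no-.
So vefgip → novefgip.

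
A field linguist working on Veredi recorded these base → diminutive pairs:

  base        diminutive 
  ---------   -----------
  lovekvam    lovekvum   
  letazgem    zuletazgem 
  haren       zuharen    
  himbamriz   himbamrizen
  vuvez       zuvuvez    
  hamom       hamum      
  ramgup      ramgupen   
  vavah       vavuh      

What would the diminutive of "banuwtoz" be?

himbamriz and vuvez both end in -z yet inflect differently (himbamrizen, zuvuvez), so the final letter is not what conditions the rule; the last vowel is.
"banuwtoz" has last vowel 'o'. The one such stem in the data (hamom → hamum) changes the last vowel to 'u' (as do vavah, lovekvam), so the same rule applies.
So banuwtoz → banuwtuz.

banuwtuz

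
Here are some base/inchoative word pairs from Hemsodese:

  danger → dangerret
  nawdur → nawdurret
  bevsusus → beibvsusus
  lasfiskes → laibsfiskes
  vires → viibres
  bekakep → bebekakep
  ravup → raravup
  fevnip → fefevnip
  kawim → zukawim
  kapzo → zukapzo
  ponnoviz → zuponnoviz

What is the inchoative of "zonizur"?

zonizurret

"zonizur" ends in -r. The stems ending in -r (danger → dangerret, nawdur → nawdurret) double the final consonant and add -et.
The other patterns: stems ending in -s insert -ib- after the first vowel; stems ending in -p repeat the first consonant+vowel as a prefix; stems ending in -m, -o or -z add the prefix zu-.
So zonizur → zonizurret.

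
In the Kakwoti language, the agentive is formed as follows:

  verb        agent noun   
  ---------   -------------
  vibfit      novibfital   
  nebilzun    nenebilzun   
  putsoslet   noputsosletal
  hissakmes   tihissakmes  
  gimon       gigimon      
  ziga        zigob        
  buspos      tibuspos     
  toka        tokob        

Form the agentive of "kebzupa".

kebzupob

gimon and buspos both have last vowel 'o' yet inflect differently (gigimon, tibuspos), so the last vowel is not what conditions the rule; the final letter is.
"kebzupa" ends in -a. The stems ending in -a (ziga → zigob, toka → tokob) drop the final letter and add -ob.
So kebzupa → kebzupob.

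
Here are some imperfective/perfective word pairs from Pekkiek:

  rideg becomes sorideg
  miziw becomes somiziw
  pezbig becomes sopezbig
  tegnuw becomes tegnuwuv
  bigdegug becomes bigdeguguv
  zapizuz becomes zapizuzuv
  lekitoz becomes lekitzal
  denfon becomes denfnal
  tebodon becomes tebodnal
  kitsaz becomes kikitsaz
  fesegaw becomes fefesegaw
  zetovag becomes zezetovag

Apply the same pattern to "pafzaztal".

miziw and tegnuw both end in -w yet inflect differently (somiziw, tegnuwuv), so the final letter is not what conditions the rule; the last vowel is.
"pafzaztal" has last vowel 'a'. The stems whose last vowel is 'a' (kitsaz → kikitsaz, fesegaw → fefesegaw, zetovag → zezetovag) repeat the first consonant+vowel as a prefix.
The other patterns: stems whose last vowel is 'e' or 'i' add the prefix so-; stems whose last vowel is 'u' add -uv; stems whose last vowel is 'o' delete the last vowel and add -al.
So pafzaztal → papafzaztal.

papafzaztal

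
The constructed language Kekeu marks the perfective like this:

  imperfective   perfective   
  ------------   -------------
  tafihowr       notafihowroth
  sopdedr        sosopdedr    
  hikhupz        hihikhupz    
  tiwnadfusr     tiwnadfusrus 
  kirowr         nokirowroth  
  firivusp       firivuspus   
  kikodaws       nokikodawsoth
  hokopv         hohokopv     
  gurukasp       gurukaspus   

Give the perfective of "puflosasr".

tiwnadfusr and sopdedr both end in -r yet inflect differently (tiwnadfusrus, sosopdedr), so the final letter is not what conditions the rule; the second-to-last letter is.
"puflosasr" has second-to-last letter 's'. The stems whose second-to-last letter is 's' (tiwnadfusr → tiwnadfusrus, gurukasp → gurukaspus, firivusp → firivuspus) add -us.
So puflosasr → puflosasrus.

puflosasrus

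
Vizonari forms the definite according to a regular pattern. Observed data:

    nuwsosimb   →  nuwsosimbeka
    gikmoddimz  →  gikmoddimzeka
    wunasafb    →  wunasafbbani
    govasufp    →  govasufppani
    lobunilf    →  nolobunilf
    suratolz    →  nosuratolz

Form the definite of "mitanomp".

nuwsosimb and wunasafb both end in -b yet inflect differently (nuwsosimbeka, wunasafbbani), so the final letter is not what conditions the rule; the second-to-last letter is.
"mitanomp" has second-to-last letter 'm'. The stems whose second-to-last letter is 'm' (nuwsosimb → nuwsosimbeka, gikmoddimz → gikmoddimzeka) add -eka.
So mitanomp → mitanompeka.

mitanompeka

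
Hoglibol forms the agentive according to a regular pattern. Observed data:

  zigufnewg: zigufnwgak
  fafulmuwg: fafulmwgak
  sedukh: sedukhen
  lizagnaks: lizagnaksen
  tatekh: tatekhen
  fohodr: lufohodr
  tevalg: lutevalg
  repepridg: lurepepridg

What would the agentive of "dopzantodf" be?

"dopzantodf" has second-to-last letter 'd'. The stems whose second-to-last letter is 'd' (fohodr → lufohodr, repepridg → lurepepridg) add the prefix lu-.
The other patterns: stems whose second-to-last letter is 'w' delete the last vowel and add -ak; stems whose second-to-last letter is 'k' add -en.
So dopzantodf → ludopzantodf.

ludopzantodf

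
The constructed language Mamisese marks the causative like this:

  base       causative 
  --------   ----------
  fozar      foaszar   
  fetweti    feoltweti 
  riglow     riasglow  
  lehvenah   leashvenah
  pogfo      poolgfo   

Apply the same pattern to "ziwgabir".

ziaswgabir

pogfo and riglow both have last vowel 'o' yet inflect differently (poolgfo, riasglow), so the last vowel is not what conditions the rule; whether the stem ends in a vowel or a consonant is.
"ziwgabir" ends in a consonant. The stems ending in a consonant (lehvenah → leashvenah, riglow → riasglow, fozar → foaszar) insert -as- after the first vowel.
The other pattern: stems ending in a vowel insert -ol- after the first vowel.
So ziwgabir → ziaswgabir.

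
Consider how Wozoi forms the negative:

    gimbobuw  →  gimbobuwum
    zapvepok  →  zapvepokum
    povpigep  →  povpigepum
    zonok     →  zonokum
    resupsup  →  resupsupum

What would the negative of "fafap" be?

fafapum

Every pair shown (gimbobuw → gimbobuwum, zapvepok → zapvepokum, povpigep → povpigepum, …) follows the same rule: add -um.
So fafap → fafapum.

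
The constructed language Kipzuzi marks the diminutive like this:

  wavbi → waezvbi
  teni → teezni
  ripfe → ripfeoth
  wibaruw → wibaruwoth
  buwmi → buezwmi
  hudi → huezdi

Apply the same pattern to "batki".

wavbi and wibaruw both begin with w- yet inflect differently (waezvbi, wibaruwoth), so the first letter is not what conditions the rule; the final letter is.
"batki" ends in -i. The stems ending in -i (wavbi → waezvbi, hudi → huezdi, buwmi → buezwmi) insert -ez- after the first vowel.
So batki → baeztki.

baeztki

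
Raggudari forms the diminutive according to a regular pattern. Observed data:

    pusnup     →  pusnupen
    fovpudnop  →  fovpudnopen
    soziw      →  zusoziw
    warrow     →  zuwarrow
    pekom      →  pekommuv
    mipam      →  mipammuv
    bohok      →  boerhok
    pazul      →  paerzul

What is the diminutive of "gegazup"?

gegazupen

fovpudnop and warrow both have last vowel 'o' yet inflect differently (fovpudnopen, zuwarrow), so the last vowel is not what conditions the rule; the final letter is.
"gegazup" ends in -p. The stems ending in -p (pusnup → pusnupen, fovpudnop → fovpudnopen) add -en.
The other patterns: stems ending in -w add the prefix zu-; stems ending in -m double the final consonant and add -uv; stems ending in -k or -l insert -er- after the first vowel.
So gegazup → gegazupen.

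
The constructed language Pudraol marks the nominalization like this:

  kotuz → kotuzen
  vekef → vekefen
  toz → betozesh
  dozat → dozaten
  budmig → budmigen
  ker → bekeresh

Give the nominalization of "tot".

"tot" has 1 vowel. The stems with 1 vowel (ker → bekeresh, toz → betozesh) add be- … -esh around the stem.
The other pattern: stems with 2 vowels add -en.
So tot → betotesh.

betotesh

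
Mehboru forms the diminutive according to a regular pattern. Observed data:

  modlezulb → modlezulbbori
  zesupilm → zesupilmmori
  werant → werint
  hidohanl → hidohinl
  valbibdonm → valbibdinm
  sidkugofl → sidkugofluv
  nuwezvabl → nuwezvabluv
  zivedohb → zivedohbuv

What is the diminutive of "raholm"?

raholmmori

"raholm" has second-to-last letter 'l'. The stems whose second-to-last letter is 'l' (modlezulb → modlezulbbori, zesupilm → zesupilmmori) double the final consonant and add -ori.
So raholm → raholmmori.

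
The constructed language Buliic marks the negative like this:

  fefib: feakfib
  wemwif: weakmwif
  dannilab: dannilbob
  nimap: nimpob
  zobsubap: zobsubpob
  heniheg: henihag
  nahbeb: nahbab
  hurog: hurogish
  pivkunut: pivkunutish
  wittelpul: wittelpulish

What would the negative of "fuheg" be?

fefib and dannilab both end in -b yet inflect differently (feakfib, dannilbob), so the final letter is not what conditions the rule; the last vowel is.
"fuheg" has last vowel 'e'. The stems whose last vowel is 'e' (heniheg → henihag, nahbeb → nahbab) change the last vowel to 'a'.
So fuheg → fuhag.

fuhag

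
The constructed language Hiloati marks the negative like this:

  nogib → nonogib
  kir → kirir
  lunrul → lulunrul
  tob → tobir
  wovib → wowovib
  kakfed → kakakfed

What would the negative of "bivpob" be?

tob and wovib both end in -b yet inflect differently (tobir, wowovib), so the final letter is not what conditions the rule; the number of vowels is.
"bivpob" has 2 vowels. The stems with 2 vowels (lunrul → lulunrul, wovib → wowovib, kakfed → kakakfed) repeat the first consonant+vowel as a prefix.
So bivpob → bibivpob.

bibivpob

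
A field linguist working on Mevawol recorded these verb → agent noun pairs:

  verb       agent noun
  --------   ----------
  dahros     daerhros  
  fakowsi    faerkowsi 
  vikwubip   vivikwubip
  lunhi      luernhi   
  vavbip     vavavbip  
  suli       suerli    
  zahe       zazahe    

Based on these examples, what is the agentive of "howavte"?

suli and vavbip both have last vowel 'i' yet inflect differently (suerli, vavavbip), so the last vowel is not what conditions the rule; the final letter is.
"howavte" ends in -e. The one such stem in the data (zahe → zazahe) repeats the first consonant+vowel as a prefix (as do vavbip, vikwubip), so the same rule applies.
The other pattern: stems ending in -i or -s insert -er- after the first vowel.
So howavte → hohowavte.

hohowavte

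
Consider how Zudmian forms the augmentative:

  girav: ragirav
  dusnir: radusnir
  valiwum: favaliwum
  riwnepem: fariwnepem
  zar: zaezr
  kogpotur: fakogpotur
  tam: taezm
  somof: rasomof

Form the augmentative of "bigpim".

zar and dusnir both end in -r yet inflect differently (zaezr, radusnir), so the final letter is not what conditions the rule; the number of vowels is.
"bigpim" has 2 vowels. The stems with 2 vowels (somof → rasomof, girav → ragirav, dusnir → radusnir) add the prefix ra-.
The other patterns: stems with 1 vowel insert -ez- after the first vowel; stems with 3 vowels add the prefix fa-.
So bigpim → rabigpim.

rabigpim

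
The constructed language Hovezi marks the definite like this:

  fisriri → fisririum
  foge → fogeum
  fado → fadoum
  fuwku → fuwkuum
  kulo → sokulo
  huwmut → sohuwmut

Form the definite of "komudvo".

sokomudvo

"komudvo" begins with k-. The one such stem in the data (kulo → sokulo) adds the prefix so-, so the same rule applies.
The other pattern: stems beginning with f- add -um.
So komudvo → sokomudvo.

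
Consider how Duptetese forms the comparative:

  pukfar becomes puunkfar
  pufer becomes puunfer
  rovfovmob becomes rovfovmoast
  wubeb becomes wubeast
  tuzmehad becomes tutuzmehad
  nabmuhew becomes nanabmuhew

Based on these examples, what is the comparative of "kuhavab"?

pufer and wubeb both have last vowel 'e' yet inflect differently (puunfer, wubeast), so the last vowel is not what conditions the rule; the final letter is.
"kuhavab" ends in -b. The stems ending in -b (rovfovmob → rovfovmoast, wubeb → wubeast) drop the final letter and add -ast.
So kuhavab → kuhavaast.

kuhavaast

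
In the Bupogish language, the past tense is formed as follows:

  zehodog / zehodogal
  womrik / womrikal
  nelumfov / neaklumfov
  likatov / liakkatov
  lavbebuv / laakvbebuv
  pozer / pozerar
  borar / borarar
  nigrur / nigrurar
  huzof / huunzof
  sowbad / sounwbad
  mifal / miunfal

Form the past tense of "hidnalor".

zehodog and nelumfov both have last vowel 'o' yet inflect differently (zehodogal, neaklumfov), so the last vowel is not what conditions the rule; the final letter is.
"hidnalor" ends in -r. The stems ending in -r (pozer → pozerar, borar → borarar, nigrur → nigrurar) add -ar.
The other patterns: stems ending in -g or -k add -al; stems ending in -v insert -ak- after the first vowel; stems ending in -d, -f or -l insert -un- after the first vowel.
So hidnalor → hidnalorar.

hidnalorar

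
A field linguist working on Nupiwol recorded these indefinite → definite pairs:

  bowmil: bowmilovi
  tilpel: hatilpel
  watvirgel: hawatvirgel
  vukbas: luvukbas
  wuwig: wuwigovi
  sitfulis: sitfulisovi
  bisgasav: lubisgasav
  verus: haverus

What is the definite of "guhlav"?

sitfulis and vukbas both end in -s yet inflect differently (sitfulisovi, luvukbas), so the final letter is not what conditions the rule; the last vowel is.
"guhlav" has last vowel 'a'. The stems whose last vowel is 'a' (bisgasav → lubisgasav, vukbas → luvukbas) add the prefix lu-.
The other patterns: stems whose last vowel is 'i' add -ovi; stems whose last vowel is 'e' or 'u' add the prefix ha-.
So guhlav → luguhlav.

luguhlav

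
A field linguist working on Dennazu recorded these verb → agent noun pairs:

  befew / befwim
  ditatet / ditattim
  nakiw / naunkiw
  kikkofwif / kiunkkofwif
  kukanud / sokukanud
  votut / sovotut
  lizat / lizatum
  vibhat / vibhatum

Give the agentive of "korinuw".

sokorinuw

"korinuw" has last vowel 'u'. The stems whose last vowel is 'u' (kukanud → sokukanud, votut → sovotut) add the prefix so-.
The other patterns: stems whose last vowel is 'e' delete the last vowel and add -im; stems whose last vowel is 'i' insert -un- after the first vowel; stems whose last vowel is 'a' add -um.
So korinuw → sokorinuw.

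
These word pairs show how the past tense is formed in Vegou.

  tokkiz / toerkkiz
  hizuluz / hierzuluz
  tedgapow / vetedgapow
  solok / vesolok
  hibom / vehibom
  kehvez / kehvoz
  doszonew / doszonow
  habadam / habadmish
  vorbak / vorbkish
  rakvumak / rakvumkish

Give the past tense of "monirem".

"monirem" has last vowel 'e'. The stems whose last vowel is 'e' (kehvez → kehvoz, doszonew → doszonow) change the last vowel to 'o'.
The other patterns: stems whose last vowel is 'i' or 'u' insert -er- after the first vowel; stems whose last vowel is 'o' add the prefix ve-; stems whose last vowel is 'a' delete the last vowel and add -ish.
So monirem → monirom.

monirom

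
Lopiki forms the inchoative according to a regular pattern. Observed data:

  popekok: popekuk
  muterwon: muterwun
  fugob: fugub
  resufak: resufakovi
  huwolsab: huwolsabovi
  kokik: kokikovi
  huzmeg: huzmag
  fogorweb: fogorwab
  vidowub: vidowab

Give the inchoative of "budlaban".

popekok and resufak both end in -k yet inflect differently (popekuk, resufakovi), so the final letter is not what conditions the rule; the last vowel is.
"budlaban" has last vowel 'a'. The stems whose last vowel is 'a' (resufak → resufakovi, huwolsab → huwolsabovi) add -ovi.
The other patterns: stems whose last vowel is 'o' change the last vowel to 'u'; stems whose last vowel is 'e' or 'u' change the last vowel to 'a'.
So budlaban → budlabanovi.

budlabanovi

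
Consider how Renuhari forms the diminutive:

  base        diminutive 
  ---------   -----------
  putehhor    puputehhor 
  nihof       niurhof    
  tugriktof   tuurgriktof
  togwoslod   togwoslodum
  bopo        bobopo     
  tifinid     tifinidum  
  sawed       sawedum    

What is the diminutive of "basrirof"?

baursrirof

nihof and togwoslod both have last vowel 'o' yet inflect differently (niurhof, togwoslodum), so the last vowel is not what conditions the rule; the final letter is.
"basrirof" ends in -f. The stems ending in -f (nihof → niurhof, tugriktof → tuurgriktof) insert -ur- after the first vowel.
The other patterns: stems ending in -d add -um; stems ending in -o or -r repeat the first consonant+vowel as a prefix.
So basrirof → baursrirof.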